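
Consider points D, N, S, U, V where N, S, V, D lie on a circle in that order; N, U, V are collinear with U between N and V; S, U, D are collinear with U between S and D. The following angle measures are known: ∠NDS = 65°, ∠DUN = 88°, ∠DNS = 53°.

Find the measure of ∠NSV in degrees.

1. ∠DSN = 62°  [△NSD]
2. ∠DNV = 27°  [△NUD]
3. ∠DVN = 62°  [same arc ND]
4. ∠NDV = 91°  [△NVD]
5. ∠NSV = 89°  [cyclic NSVD, opposite ∠S+∠D]

∠NSV = 89°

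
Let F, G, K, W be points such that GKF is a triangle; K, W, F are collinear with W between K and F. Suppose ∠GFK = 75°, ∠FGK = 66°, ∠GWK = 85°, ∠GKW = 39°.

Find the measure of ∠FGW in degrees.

1. ∠GFW = 75°  [W on ray FK]
2. ∠FWG = 95°  [linear pair at W on KF]
3. ∠FGW = 10°  [△GWF]

∠FGW = 10°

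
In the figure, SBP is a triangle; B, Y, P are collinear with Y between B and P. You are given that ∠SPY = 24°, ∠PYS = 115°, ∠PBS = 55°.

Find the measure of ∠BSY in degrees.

1. ∠BYS = 65°  [linear pair at Y on BP]
2. ∠SBY = 55°  [Y on ray BP]
3. ∠BSY = 60°  [△SBY]

∠BSY = 60°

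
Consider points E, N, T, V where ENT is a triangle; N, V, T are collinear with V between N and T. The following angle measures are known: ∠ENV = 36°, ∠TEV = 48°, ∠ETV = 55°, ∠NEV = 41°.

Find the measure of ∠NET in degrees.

∠NET = 89°

1. ∠ENT = 36°  [V on ray NT]
2. ∠ETN = 55°  [V on ray TN]
3. ∠NET = 89°  [△ENT]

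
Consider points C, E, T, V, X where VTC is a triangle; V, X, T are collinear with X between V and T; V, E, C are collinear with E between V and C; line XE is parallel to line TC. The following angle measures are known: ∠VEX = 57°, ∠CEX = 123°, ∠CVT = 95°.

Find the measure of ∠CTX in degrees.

∠CTX = 28°

1. ∠TCV = 57°  [XE∥TC, corresponding at E]
2. ∠CTV = 28°  [△VTC]
3. ∠CTX = 28°  [X on ray TV]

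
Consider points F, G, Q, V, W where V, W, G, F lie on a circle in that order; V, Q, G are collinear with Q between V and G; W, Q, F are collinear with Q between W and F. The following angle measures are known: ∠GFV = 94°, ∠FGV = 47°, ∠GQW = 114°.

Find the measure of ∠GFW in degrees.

1. ∠FWV = 47°  [same arc VF]
2. ∠VQW = 66°  [linear pair at Q on VG]
3. ∠GVW = 67°  [△VQW]
4. ∠GFW = 67°  [same arc WG]

∠GFW = 67°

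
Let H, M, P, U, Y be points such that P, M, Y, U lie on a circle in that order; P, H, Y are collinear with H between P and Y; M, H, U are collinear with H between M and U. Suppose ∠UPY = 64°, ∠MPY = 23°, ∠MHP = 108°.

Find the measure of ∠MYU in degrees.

∠MYU = 93°

1. ∠UMY = 64°  [same arc YU]
2. ∠MUY = 23°  [same arc MY]
3. ∠MYU = 93°  [△MYU]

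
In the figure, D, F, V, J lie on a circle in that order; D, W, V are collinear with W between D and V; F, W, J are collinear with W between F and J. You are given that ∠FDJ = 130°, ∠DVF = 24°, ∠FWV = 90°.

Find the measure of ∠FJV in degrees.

1. ∠FVJ = 50°  [cyclic DFVJ, opposite ∠D+∠V]
2. ∠JFV = 66°  [△FWV]
3. ∠FJV = 64°  [△FVJ]

∠FJV = 64°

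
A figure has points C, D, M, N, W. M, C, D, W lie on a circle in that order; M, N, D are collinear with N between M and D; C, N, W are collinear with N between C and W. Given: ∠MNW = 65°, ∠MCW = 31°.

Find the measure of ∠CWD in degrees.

1. ∠DNW = 115°  [linear pair at N on MD]
2. ∠MDW = 31°  [same arc MW]
3. ∠CWD = 34°  [△DNW]

∠CWD = 34°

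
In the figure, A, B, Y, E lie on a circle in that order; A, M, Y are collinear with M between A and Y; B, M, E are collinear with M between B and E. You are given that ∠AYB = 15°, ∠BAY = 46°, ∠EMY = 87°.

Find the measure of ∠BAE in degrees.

1. ∠AEB = 15°  [same arc AB]
2. ∠AMB = 87°  [vertical angles at M]
3. ∠ABE = 47°  [△AMB]
4. ∠BAE = 118°  [△ABE]

∠BAE = 118°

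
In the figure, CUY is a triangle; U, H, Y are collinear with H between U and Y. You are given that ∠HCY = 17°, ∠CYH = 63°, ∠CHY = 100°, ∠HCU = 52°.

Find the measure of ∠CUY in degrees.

1. ∠CHU = 80°  [linear pair at H on UY]
2. ∠CUH = 48°  [△CUH]
3. ∠CUY = 48°  [H on ray UY]

∠CUY = 48°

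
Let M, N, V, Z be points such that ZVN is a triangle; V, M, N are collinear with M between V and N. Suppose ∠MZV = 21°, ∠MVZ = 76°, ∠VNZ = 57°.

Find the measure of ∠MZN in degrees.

∠MZN = 26°

1. ∠VMZ = 83°  [△ZVM]
2. ∠MNZ = 57°  [M on ray NV]
3. ∠NMZ = 97°  [linear pair at M on VN]
4. ∠MZN = 26°  [△ZMN]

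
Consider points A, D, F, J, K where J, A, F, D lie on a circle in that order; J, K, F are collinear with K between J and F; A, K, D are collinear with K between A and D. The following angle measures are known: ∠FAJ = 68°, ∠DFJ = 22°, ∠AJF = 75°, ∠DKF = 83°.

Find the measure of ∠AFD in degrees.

∠AFD = 59°

1. ∠FDJ = 112°  [cyclic JAFD, opposite ∠A+∠D]
2. ∠DJF = 46°  [△JFD]
3. ∠ADF = 75°  [△FKD]
4. ∠DAF = 46°  [same arc FD]
5. ∠AFD = 59°  [△AFD]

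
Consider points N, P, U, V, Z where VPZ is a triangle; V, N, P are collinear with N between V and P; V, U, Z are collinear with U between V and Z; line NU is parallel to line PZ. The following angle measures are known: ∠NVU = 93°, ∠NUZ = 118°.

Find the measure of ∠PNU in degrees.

1. ∠NUV = 62°  [linear pair at U on VZ]
2. ∠UNV = 25°  [△VNU]
3. ∠PNU = 155°  [linear pair at N on VP]

∠PNU = 155°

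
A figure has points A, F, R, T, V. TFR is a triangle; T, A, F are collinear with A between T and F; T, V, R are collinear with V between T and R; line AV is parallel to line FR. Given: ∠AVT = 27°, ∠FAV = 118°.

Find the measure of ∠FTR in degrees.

1. ∠TAV = 62°  [linear pair at A on TF]
2. ∠ATV = 91°  [△TAV]
3. ∠FTR = 91°  [A on TF, V on TR]

∠FTR = 91°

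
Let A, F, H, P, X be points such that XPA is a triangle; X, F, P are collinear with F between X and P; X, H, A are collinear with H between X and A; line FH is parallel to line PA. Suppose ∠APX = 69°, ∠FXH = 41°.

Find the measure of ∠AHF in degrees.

1. ∠HFX = 69°  [FH∥PA, corresponding at F]
2. ∠FHX = 70°  [△XFH]
3. ∠AHF = 110°  [linear pair at H on XA]

∠AHF = 110°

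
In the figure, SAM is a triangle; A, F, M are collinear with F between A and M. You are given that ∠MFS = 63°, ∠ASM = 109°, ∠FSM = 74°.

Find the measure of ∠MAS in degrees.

∠MAS = 28°

1. ∠FMS = 43°  [△SFM]
2. ∠AMS = 43°  [F on ray MA]
3. ∠MAS = 28°  [△SAM]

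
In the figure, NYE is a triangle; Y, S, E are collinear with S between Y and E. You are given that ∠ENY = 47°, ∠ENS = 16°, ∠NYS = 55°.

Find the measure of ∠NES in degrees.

1. ∠EYN = 55°  [S on ray YE]
2. ∠NEY = 78°  [△NYE]
3. ∠NES = 78°  [S on ray EY]

∠NES = 78°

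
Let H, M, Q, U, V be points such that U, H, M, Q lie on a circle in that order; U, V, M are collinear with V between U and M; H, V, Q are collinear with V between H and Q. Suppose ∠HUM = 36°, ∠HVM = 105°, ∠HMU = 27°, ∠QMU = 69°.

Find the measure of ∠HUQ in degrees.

1. ∠HQU = 27°  [same arc UH]
2. ∠QHU = 69°  [same arc UQ]
3. ∠HUQ = 84°  [△UHQ]

∠HUQ = 84°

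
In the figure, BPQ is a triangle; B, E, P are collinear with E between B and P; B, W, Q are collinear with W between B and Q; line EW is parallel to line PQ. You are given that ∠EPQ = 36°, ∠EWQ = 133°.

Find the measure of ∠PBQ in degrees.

∠PBQ = 97°

1. ∠BPQ = 36°  [E on ray PB]
2. ∠BWE = 47°  [linear pair at W on BQ]
3. ∠BEW = 36°  [EW∥PQ, corresponding at E]
4. ∠EBW = 97°  [△BEW]
5. ∠PBQ = 97°  [E on BP, W on BQ]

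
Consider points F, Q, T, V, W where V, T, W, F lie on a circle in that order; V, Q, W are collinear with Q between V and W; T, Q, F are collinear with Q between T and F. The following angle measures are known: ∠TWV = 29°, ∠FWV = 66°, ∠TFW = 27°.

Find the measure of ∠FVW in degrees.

1. ∠TFV = 29°  [same arc VT]
2. ∠FQW = 87°  [△WQF]
3. ∠FQV = 93°  [linear pair at Q on VW]
4. ∠FVW = 58°  [△VQF]

∠FVW = 58°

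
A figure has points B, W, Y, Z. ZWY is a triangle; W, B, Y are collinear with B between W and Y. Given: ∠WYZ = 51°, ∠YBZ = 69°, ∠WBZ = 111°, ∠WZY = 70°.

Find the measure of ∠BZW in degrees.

1. ∠YWZ = 59°  [△ZWY]
2. ∠BWZ = 59°  [B on ray WY]
3. ∠BZW = 10°  [△ZWB]

∠BZW = 10°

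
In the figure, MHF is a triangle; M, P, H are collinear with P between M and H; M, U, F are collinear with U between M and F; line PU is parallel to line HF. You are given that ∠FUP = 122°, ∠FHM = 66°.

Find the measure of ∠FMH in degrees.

1. ∠MUP = 58°  [linear pair at U on MF]
2. ∠MPU = 66°  [PU∥HF, corresponding at P]
3. ∠PMU = 56°  [△MPU]
4. ∠FMH = 56°  [P on MH, U on MF]

∠FMH = 56°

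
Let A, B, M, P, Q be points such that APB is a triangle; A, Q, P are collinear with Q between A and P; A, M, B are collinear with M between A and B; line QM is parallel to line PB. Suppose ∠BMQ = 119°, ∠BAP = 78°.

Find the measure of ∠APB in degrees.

1. ∠AMQ = 61°  [linear pair at M on AB]
2. ∠MAQ = 78°  [Q on AP, M on AB]
3. ∠AQM = 41°  [△AQM]
4. ∠APB = 41°  [QM∥PB, corresponding at Q]

∠APB = 41°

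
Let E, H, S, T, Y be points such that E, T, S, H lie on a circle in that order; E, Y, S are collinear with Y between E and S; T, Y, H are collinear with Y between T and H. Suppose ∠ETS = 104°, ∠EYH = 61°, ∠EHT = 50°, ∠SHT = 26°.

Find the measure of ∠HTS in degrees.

1. ∠SYT = 61°  [vertical angles at Y]
2. ∠EST = 50°  [same arc ET]
3. ∠HTS = 69°  [△TYS]

∠HTS = 69°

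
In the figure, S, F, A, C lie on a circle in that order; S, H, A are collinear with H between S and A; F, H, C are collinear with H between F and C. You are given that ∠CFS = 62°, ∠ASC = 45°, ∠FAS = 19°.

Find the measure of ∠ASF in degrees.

∠ASF = 54°

1. ∠CAS = 62°  [same arc SC]
2. ∠ACS = 73°  [△SAC]
3. ∠AFS = 107°  [cyclic SFAC, opposite ∠F+∠C]
4. ∠ASF = 54°  [△SFA]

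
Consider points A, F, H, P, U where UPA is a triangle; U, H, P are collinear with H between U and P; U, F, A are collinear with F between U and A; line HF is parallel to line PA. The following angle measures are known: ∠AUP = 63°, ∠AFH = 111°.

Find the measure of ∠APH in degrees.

∠APH = 48°

1. ∠FUH = 63°  [H on UP, F on UA]
2. ∠HFU = 69°  [linear pair at F on UA]
3. ∠FHU = 48°  [△UHF]
4. ∠FHP = 132°  [linear pair at H on UP]
5. ∠APH = 48°  [HF∥PA, co-interior at P–H]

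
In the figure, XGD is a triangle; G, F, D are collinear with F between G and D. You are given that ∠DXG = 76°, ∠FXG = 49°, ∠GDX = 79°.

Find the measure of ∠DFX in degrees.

1. ∠DGX = 25°  [△XGD]
2. ∠FGX = 25°  [F on ray GD]
3. ∠GFX = 106°  [△XGF]
4. ∠DFX = 74°  [linear pair at F on GD]

∠DFX = 74°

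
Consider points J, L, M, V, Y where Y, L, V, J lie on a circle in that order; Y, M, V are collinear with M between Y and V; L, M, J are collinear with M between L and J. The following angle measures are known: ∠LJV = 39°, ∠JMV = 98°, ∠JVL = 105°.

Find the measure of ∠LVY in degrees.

1. ∠JLV = 36°  [△LVJ]
2. ∠LMY = 98°  [vertical angles at M]
3. ∠LMV = 82°  [linear pair at M on YV]
4. ∠LVY = 62°  [△LMV]

∠LVY = 62°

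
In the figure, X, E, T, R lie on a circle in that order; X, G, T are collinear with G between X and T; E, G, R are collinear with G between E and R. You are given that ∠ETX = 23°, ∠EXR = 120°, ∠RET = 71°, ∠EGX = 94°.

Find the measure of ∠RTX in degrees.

∠RTX = 37°

1. ∠ERX = 23°  [same arc XE]
2. ∠REX = 37°  [△XER]
3. ∠RTX = 37°  [same arc XR]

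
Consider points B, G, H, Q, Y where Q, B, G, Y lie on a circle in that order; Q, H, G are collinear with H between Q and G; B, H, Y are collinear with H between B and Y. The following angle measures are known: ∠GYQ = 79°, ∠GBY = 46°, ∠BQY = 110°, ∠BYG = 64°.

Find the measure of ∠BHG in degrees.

∠BHG = 119°

1. ∠GBQ = 101°  [cyclic QBGY, opposite ∠B+∠Y]
2. ∠BQG = 64°  [same arc BG]
3. ∠BGQ = 15°  [△QBG]
4. ∠BHG = 119°  [△BHG]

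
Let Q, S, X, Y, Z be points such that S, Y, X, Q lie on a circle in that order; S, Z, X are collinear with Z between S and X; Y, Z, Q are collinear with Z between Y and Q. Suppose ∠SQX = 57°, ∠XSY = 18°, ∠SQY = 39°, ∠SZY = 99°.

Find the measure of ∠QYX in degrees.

∠QYX = 60°

1. ∠SYX = 123°  [cyclic SYXQ, opposite ∠Y+∠Q]
2. ∠SXY = 39°  [△SYX]
3. ∠XZY = 81°  [linear pair at Z on SX]
4. ∠QYX = 60°  [△YZX]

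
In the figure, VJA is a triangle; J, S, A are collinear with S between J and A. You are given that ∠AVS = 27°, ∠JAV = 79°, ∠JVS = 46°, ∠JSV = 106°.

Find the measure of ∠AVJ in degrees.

1. ∠SJV = 28°  [△VJS]
2. ∠AJV = 28°  [S on ray JA]
3. ∠AVJ = 73°  [△VJA]

∠AVJ = 73°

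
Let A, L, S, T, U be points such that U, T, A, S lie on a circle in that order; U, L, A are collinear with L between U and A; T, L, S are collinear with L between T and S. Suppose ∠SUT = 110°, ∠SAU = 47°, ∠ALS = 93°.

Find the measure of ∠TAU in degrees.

1. ∠SAT = 70°  [cyclic UTAS, opposite ∠U+∠A]
2. ∠AST = 40°  [△ALS]
3. ∠TLU = 93°  [vertical angles at L]
4. ∠ATS = 70°  [△TAS]
5. ∠ALT = 87°  [linear pair at L on UA]
6. ∠TAU = 23°  [△TLA]

∠TAU = 23°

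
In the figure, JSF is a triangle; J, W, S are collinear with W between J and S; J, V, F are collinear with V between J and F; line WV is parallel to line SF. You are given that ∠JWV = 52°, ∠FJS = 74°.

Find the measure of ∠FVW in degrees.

1. ∠FSJ = 52°  [WV∥SF, corresponding at W]
2. ∠JFS = 54°  [△JSF]
3. ∠JVW = 54°  [WV∥SF, corresponding at V]
4. ∠FVW = 126°  [linear pair at V on JF]

∠FVW = 126°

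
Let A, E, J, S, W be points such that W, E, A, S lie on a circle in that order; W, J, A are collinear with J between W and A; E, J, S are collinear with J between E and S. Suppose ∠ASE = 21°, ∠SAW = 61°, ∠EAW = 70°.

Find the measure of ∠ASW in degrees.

1. ∠AWE = 21°  [same arc EA]
2. ∠AEW = 89°  [△WEA]
3. ∠ASW = 91°  [cyclic WEAS, opposite ∠E+∠S]

∠ASW = 91°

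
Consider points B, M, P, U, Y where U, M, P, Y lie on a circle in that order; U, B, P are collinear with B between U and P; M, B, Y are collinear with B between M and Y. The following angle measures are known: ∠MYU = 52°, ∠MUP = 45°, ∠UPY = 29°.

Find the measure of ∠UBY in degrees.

∠UBY = 74°

1. ∠MYP = 45°  [same arc MP]
2. ∠PBY = 106°  [△PBY]
3. ∠UBY = 74°  [linear pair at B on UP]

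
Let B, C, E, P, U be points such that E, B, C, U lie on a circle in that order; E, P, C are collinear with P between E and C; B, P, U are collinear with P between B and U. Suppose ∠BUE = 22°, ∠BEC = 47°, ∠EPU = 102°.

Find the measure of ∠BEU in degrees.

∠BEU = 103°

1. ∠BCE = 22°  [same arc EB]
2. ∠BUC = 47°  [same arc BC]
3. ∠BPC = 102°  [vertical angles at P]
4. ∠CBU = 56°  [△BPC]
5. ∠BCU = 77°  [△BCU]
6. ∠BEU = 103°  [cyclic EBCU, opposite ∠E+∠C]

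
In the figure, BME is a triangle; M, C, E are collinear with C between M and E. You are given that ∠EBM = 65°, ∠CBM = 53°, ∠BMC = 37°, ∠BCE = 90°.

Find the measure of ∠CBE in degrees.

1. ∠BME = 37°  [C on ray ME]
2. ∠BEM = 78°  [△BME]
3. ∠BEC = 78°  [C on ray EM]
4. ∠CBE = 12°  [△BCE]

∠CBE = 12°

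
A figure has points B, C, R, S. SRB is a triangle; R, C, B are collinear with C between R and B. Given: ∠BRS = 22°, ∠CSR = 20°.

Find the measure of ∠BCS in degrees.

1. ∠CRS = 22°  [C on ray RB]
2. ∠RCS = 138°  [△SRC]
3. ∠BCS = 42°  [linear pair at C on RB]

∠BCS = 42°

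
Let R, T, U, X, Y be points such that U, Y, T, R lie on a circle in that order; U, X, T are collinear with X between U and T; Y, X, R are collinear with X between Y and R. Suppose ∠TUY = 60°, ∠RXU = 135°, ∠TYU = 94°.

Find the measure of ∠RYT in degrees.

1. ∠UTY = 26°  [△UYT]
2. ∠TXY = 135°  [vertical angles at X]
3. ∠RYT = 19°  [△YXT]

∠RYT = 19°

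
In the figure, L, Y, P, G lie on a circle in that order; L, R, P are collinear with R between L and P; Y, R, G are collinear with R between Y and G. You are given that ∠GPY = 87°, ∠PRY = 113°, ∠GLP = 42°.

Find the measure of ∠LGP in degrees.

1. ∠GLY = 93°  [cyclic LYPG, opposite ∠L+∠P]
2. ∠GRL = 113°  [vertical angles at R]
3. ∠LGY = 25°  [△LRG]
4. ∠GYL = 62°  [△LYG]
5. ∠GPL = 62°  [same arc LG]
6. ∠LGP = 76°  [△LPG]

∠LGP = 76°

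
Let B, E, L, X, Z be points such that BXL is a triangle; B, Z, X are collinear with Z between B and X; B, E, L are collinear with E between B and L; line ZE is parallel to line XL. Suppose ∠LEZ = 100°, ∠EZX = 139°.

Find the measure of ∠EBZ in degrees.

∠EBZ = 59°

1. ∠BEZ = 80°  [linear pair at E on BL]
2. ∠BZE = 41°  [linear pair at Z on BX]
3. ∠EBZ = 59°  [△BZE]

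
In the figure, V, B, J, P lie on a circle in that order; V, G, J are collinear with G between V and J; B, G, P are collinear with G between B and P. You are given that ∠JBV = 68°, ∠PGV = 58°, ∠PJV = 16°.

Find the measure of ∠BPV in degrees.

1. ∠JPV = 112°  [cyclic VBJP, opposite ∠B+∠P]
2. ∠JVP = 52°  [△VJP]
3. ∠BPV = 70°  [△VGP]

∠BPV = 70°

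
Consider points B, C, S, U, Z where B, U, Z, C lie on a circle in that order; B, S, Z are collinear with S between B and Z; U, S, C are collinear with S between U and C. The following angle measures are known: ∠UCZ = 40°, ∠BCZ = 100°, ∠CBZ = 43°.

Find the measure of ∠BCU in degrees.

∠BCU = 60°

1. ∠UBZ = 40°  [same arc UZ]
2. ∠BUZ = 80°  [cyclic BUZC, opposite ∠U+∠C]
3. ∠BZU = 60°  [△BUZ]
4. ∠BCU = 60°  [same arc BU]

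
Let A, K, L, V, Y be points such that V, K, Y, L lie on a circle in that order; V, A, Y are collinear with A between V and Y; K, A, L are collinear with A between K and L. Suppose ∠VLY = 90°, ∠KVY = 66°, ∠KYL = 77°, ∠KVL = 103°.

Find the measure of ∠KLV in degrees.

∠KLV = 24°

1. ∠VKY = 90°  [cyclic VKYL, opposite ∠K+∠L]
2. ∠KYV = 24°  [△VKY]
3. ∠KLV = 24°  [same arc VK]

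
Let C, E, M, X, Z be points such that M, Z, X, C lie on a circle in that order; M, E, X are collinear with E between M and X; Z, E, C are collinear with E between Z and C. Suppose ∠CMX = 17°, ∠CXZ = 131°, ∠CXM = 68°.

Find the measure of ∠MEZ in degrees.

∠MEZ = 80°

1. ∠CZX = 17°  [same arc XC]
2. ∠XCZ = 32°  [△ZXC]
3. ∠CZM = 68°  [same arc MC]
4. ∠XMZ = 32°  [same arc ZX]
5. ∠MEZ = 80°  [△MEZ]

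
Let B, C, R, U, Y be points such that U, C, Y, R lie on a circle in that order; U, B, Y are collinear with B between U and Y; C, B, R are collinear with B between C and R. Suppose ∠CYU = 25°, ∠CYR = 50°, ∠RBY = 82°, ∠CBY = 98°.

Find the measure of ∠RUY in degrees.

1. ∠CRU = 25°  [same arc UC]
2. ∠RBU = 98°  [linear pair at B on UY]
3. ∠RUY = 57°  [△UBR]

∠RUY = 57°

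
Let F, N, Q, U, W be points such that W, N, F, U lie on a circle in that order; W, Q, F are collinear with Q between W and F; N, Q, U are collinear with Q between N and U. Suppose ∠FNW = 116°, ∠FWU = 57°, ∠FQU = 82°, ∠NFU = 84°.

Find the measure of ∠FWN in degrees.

1. ∠FUW = 64°  [cyclic WNFU, opposite ∠N+∠U]
2. ∠UFW = 59°  [△WFU]
3. ∠NQW = 82°  [vertical angles at Q]
4. ∠UNW = 59°  [same arc WU]
5. ∠FWN = 39°  [△WQN]

∠FWN = 39°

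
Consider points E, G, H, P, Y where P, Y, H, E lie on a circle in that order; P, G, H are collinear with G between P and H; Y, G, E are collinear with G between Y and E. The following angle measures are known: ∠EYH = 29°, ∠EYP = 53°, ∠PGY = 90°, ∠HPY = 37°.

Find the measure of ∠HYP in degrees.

∠HYP = 82°

1. ∠EPH = 29°  [same arc HE]
2. ∠EHP = 53°  [same arc PE]
3. ∠HEP = 98°  [△PHE]
4. ∠HYP = 82°  [cyclic PYHE, opposite ∠Y+∠E]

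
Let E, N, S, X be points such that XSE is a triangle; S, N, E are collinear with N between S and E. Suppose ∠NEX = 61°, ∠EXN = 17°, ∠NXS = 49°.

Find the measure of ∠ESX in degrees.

1. ∠ENX = 102°  [△XNE]
2. ∠SNX = 78°  [linear pair at N on SE]
3. ∠NSX = 53°  [△XSN]
4. ∠ESX = 53°  [N on ray SE]

∠ESX = 53°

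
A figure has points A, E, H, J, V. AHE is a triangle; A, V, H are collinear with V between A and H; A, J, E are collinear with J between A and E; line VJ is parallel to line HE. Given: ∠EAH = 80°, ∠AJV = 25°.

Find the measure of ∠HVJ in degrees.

1. ∠JAV = 80°  [V on AH, J on AE]
2. ∠AVJ = 75°  [△AVJ]
3. ∠HVJ = 105°  [linear pair at V on AH]

∠HVJ = 105°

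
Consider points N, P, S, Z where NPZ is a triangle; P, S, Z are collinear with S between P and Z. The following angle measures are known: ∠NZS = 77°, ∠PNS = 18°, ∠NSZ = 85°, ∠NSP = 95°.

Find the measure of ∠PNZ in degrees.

∠PNZ = 36°

1. ∠NZP = 77°  [S on ray ZP]
2. ∠NPS = 67°  [△NPS]
3. ∠NPZ = 67°  [S on ray PZ]
4. ∠PNZ = 36°  [△NPZ]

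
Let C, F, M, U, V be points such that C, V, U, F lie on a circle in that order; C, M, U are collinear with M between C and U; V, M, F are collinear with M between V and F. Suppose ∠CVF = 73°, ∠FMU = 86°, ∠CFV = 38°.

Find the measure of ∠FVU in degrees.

∠FVU = 48°

1. ∠CUF = 73°  [same arc CF]
2. ∠FCV = 69°  [△CVF]
3. ∠UFV = 21°  [△UMF]
4. ∠FUV = 111°  [cyclic CVUF, opposite ∠C+∠U]
5. ∠FVU = 48°  [△VUF]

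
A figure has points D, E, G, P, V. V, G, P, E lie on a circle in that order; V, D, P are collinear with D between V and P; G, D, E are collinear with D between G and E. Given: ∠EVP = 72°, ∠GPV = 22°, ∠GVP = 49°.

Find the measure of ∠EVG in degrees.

1. ∠EGP = 72°  [same arc PE]
2. ∠GEP = 49°  [same arc GP]
3. ∠EPG = 59°  [△GPE]
4. ∠EVG = 121°  [cyclic VGPE, opposite ∠V+∠P]

∠EVG = 121°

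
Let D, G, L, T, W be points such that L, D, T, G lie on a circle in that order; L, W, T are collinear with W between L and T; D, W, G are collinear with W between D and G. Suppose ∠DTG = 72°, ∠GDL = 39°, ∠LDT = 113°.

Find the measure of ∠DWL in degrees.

∠DWL = 107°

1. ∠DLG = 108°  [cyclic LDTG, opposite ∠L+∠T]
2. ∠DGL = 33°  [△LDG]
3. ∠DTL = 33°  [same arc LD]
4. ∠DLT = 34°  [△LDT]
5. ∠DWL = 107°  [△LWD]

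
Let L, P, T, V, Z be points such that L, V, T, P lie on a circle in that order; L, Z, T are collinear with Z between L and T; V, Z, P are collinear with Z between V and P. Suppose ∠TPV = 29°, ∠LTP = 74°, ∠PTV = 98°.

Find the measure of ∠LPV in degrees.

1. ∠LVP = 74°  [same arc LP]
2. ∠PLV = 82°  [cyclic LVTP, opposite ∠L+∠T]
3. ∠LPV = 24°  [△LVP]

∠LPV = 24°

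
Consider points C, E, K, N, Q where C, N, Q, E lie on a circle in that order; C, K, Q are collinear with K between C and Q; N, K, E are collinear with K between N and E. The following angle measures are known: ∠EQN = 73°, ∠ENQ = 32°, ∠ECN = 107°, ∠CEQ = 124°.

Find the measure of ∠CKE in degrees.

1. ∠NEQ = 75°  [△NQE]
2. ∠ECQ = 32°  [same arc QE]
3. ∠CQE = 24°  [△CQE]
4. ∠EKQ = 81°  [△QKE]
5. ∠CKE = 99°  [linear pair at K on CQ]

∠CKE = 99°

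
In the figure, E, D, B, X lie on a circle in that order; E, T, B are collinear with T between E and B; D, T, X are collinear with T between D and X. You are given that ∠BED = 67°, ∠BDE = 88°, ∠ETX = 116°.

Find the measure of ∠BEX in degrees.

1. ∠BXD = 67°  [same arc DB]
2. ∠BXE = 92°  [cyclic EDBX, opposite ∠D+∠X]
3. ∠BTX = 64°  [linear pair at T on EB]
4. ∠EBX = 49°  [△BTX]
5. ∠BEX = 39°  [△EBX]

∠BEX = 39°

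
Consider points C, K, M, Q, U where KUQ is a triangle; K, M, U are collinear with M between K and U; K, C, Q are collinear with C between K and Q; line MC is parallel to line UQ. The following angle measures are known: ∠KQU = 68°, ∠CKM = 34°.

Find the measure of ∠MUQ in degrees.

1. ∠KCM = 68°  [MC∥UQ, corresponding at C]
2. ∠CMK = 78°  [△KMC]
3. ∠CMU = 102°  [linear pair at M on KU]
4. ∠MUQ = 78°  [MC∥UQ, co-interior at U–M]

∠MUQ = 78°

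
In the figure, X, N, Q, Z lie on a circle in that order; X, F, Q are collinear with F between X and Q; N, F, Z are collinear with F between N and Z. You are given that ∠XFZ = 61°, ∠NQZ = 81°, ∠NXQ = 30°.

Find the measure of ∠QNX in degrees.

∠QNX = 100°

1. ∠NFQ = 61°  [vertical angles at F]
2. ∠NZQ = 30°  [same arc NQ]
3. ∠QNZ = 69°  [△NQZ]
4. ∠NQX = 50°  [△NFQ]
5. ∠QNX = 100°  [△XNQ]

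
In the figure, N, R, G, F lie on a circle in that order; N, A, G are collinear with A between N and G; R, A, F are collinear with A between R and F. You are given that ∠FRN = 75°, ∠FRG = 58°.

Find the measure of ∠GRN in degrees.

∠GRN = 133°

1. ∠FGN = 75°  [same arc NF]
2. ∠FNG = 58°  [same arc GF]
3. ∠GFN = 47°  [△NGF]
4. ∠GRN = 133°  [cyclic NRGF, opposite ∠R+∠F]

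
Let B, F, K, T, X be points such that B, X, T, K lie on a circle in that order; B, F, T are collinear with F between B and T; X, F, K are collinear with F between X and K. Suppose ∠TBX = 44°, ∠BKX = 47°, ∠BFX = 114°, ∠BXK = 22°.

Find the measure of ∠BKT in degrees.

∠BKT = 91°

1. ∠BTX = 47°  [same arc BX]
2. ∠BXT = 89°  [△BXT]
3. ∠BKT = 91°  [cyclic BXTK, opposite ∠X+∠K]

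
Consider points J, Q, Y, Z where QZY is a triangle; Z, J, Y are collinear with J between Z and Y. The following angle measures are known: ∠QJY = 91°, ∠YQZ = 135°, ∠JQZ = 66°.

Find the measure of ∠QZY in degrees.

1. ∠QJZ = 89°  [linear pair at J on ZY]
2. ∠JZQ = 25°  [△QZJ]
3. ∠QZY = 25°  [J on ray ZY]

∠QZY = 25°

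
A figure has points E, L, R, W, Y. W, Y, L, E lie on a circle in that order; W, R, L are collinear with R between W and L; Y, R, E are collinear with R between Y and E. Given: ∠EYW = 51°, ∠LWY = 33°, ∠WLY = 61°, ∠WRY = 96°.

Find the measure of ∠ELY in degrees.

1. ∠WEY = 61°  [same arc WY]
2. ∠EWY = 68°  [△WYE]
3. ∠ELY = 112°  [cyclic WYLE, opposite ∠W+∠L]

∠ELY = 112°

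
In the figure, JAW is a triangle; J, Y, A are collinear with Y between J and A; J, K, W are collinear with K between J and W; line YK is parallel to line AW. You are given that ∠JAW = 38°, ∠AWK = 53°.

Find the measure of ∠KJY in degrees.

∠KJY = 89°

1. ∠AWJ = 53°  [K on ray WJ]
2. ∠AJW = 89°  [△JAW]
3. ∠KJY = 89°  [Y on JA, K on JW]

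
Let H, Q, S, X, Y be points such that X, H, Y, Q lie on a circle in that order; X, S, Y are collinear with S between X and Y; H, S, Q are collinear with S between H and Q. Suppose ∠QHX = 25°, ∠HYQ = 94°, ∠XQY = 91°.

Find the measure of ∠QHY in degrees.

∠QHY = 64°

1. ∠QYX = 25°  [same arc XQ]
2. ∠QXY = 64°  [△XYQ]
3. ∠QHY = 64°  [same arc YQ]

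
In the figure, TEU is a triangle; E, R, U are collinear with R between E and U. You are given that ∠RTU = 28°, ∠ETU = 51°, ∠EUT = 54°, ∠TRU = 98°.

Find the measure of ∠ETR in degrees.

∠ETR = 23°

1. ∠TEU = 75°  [△TEU]
2. ∠ERT = 82°  [linear pair at R on EU]
3. ∠RET = 75°  [R on ray EU]
4. ∠ETR = 23°  [△TER]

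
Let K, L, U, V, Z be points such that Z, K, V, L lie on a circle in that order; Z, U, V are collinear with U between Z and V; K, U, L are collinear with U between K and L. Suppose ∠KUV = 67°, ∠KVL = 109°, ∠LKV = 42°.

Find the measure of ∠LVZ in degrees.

∠LVZ = 38°

1. ∠LUZ = 67°  [vertical angles at U]
2. ∠KLV = 29°  [△KVL]
3. ∠LUV = 113°  [linear pair at U on ZV]
4. ∠LVZ = 38°  [△VUL]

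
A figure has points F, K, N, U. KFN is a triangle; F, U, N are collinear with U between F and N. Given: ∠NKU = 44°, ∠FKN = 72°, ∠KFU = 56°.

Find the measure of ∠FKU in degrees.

∠FKU = 28°

1. ∠KFN = 56°  [U on ray FN]
2. ∠FNK = 52°  [△KFN]
3. ∠KNU = 52°  [U on ray NF]
4. ∠KUN = 84°  [△KUN]
5. ∠FUK = 96°  [linear pair at U on FN]
6. ∠FKU = 28°  [△KFU]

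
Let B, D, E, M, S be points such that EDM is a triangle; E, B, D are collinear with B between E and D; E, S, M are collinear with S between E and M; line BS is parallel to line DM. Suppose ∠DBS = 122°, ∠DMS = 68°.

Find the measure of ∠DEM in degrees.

∠DEM = 54°

1. ∠EBS = 58°  [linear pair at B on ED]
2. ∠DME = 68°  [S on ray ME]
3. ∠EDM = 58°  [BS∥DM, corresponding at B]
4. ∠DEM = 54°  [△EDM]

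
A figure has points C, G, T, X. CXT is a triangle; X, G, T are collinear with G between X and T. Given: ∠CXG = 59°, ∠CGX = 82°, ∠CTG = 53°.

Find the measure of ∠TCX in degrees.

∠TCX = 68°

1. ∠CXT = 59°  [G on ray XT]
2. ∠CTX = 53°  [G on ray TX]
3. ∠TCX = 68°  [△CXT]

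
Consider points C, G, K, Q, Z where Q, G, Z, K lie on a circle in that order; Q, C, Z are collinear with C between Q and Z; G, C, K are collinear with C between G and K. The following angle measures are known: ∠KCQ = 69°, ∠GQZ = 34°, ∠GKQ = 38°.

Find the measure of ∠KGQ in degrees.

∠KGQ = 35°

1. ∠GCZ = 69°  [vertical angles at C]
2. ∠GCQ = 111°  [linear pair at C on QZ]
3. ∠KGQ = 35°  [△QCG]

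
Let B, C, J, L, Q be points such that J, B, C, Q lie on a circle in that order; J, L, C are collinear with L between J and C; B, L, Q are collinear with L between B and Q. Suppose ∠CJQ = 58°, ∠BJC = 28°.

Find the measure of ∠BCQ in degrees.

1. ∠CBQ = 58°  [same arc CQ]
2. ∠BQC = 28°  [same arc BC]
3. ∠BCQ = 94°  [△BCQ]

∠BCQ = 94°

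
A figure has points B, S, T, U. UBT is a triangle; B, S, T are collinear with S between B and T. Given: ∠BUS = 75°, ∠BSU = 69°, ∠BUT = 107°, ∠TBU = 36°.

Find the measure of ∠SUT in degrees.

∠SUT = 32°

1. ∠TSU = 111°  [linear pair at S on BT]
2. ∠BTU = 37°  [△UBT]
3. ∠STU = 37°  [S on ray TB]
4. ∠SUT = 32°  [△UST]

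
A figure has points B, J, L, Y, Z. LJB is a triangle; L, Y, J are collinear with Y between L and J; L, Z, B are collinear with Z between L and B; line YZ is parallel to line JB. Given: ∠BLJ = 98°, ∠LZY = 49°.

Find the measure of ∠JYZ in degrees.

1. ∠YLZ = 98°  [Y on LJ, Z on LB]
2. ∠LYZ = 33°  [△LYZ]
3. ∠JYZ = 147°  [linear pair at Y on LJ]

∠JYZ = 147°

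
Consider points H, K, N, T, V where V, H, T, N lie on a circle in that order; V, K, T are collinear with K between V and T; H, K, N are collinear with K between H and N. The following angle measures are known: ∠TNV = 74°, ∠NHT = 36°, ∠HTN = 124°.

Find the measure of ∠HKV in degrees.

1. ∠NVT = 36°  [same arc TN]
2. ∠HNT = 20°  [△HTN]
3. ∠NTV = 70°  [△VTN]
4. ∠HVT = 20°  [same arc HT]
5. ∠NHV = 70°  [same arc VN]
6. ∠HKV = 90°  [△VKH]

∠HKV = 90°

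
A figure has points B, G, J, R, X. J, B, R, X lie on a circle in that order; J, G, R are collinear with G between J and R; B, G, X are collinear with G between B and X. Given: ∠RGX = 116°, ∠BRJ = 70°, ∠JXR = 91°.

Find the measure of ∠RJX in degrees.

∠RJX = 46°

1. ∠JGX = 64°  [linear pair at G on JR]
2. ∠BXJ = 70°  [same arc JB]
3. ∠RJX = 46°  [△JGX]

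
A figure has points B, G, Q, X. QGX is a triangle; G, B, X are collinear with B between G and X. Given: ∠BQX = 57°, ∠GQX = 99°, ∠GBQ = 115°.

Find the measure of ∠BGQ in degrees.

1. ∠QBX = 65°  [linear pair at B on GX]
2. ∠BXQ = 58°  [△QBX]
3. ∠GXQ = 58°  [B on ray XG]
4. ∠QGX = 23°  [△QGX]
5. ∠BGQ = 23°  [B on ray GX]

∠BGQ = 23°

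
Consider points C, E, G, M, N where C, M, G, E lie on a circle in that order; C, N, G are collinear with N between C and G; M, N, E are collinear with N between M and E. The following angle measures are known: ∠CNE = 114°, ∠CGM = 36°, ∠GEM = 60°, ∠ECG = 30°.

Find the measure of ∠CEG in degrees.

∠CEG = 96°

1. ∠ENG = 66°  [linear pair at N on CG]
2. ∠CGE = 54°  [△GNE]
3. ∠CEG = 96°  [△CGE]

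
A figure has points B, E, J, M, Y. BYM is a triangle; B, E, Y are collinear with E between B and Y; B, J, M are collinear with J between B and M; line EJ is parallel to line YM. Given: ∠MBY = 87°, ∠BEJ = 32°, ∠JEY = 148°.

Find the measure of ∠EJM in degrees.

1. ∠EBJ = 87°  [E on BY, J on BM]
2. ∠BJE = 61°  [△BEJ]
3. ∠EJM = 119°  [linear pair at J on BM]

∠EJM = 119°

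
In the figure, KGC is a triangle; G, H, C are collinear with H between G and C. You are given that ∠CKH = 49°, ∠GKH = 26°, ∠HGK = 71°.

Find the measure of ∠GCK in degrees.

1. ∠GHK = 83°  [△KGH]
2. ∠CHK = 97°  [linear pair at H on GC]
3. ∠HCK = 34°  [△KHC]
4. ∠GCK = 34°  [H on ray CG]

∠GCK = 34°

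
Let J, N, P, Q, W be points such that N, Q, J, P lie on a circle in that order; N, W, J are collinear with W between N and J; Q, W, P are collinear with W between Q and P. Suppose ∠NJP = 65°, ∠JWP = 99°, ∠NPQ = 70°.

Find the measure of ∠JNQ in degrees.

∠JNQ = 16°

1. ∠NQP = 65°  [same arc NP]
2. ∠NWQ = 99°  [vertical angles at W]
3. ∠JNQ = 16°  [△NWQ]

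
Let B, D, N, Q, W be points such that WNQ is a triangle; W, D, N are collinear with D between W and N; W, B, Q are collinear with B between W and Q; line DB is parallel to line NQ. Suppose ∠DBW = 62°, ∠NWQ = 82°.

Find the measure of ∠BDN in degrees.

1. ∠NQW = 62°  [DB∥NQ, corresponding at B]
2. ∠QNW = 36°  [△WNQ]
3. ∠BDW = 36°  [DB∥NQ, corresponding at D]
4. ∠BDN = 144°  [linear pair at D on WN]

∠BDN = 144°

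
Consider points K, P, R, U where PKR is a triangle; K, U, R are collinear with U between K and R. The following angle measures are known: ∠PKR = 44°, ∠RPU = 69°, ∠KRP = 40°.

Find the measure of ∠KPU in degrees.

1. ∠PKU = 44°  [U on ray KR]
2. ∠PRU = 40°  [U on ray RK]
3. ∠PUR = 71°  [△PUR]
4. ∠KUP = 109°  [linear pair at U on KR]
5. ∠KPU = 27°  [△PKU]

∠KPU = 27°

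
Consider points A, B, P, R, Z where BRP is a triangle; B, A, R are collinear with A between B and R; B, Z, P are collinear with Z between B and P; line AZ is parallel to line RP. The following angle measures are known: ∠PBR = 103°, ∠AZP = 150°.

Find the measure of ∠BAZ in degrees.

∠BAZ = 47°

1. ∠ABZ = 103°  [A on BR, Z on BP]
2. ∠AZB = 30°  [linear pair at Z on BP]
3. ∠BAZ = 47°  [△BAZ]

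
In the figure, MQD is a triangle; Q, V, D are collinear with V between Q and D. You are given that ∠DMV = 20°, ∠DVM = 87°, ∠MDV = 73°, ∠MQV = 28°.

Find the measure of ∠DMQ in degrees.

∠DMQ = 79°

1. ∠MDQ = 73°  [V on ray DQ]
2. ∠DQM = 28°  [V on ray QD]
3. ∠DMQ = 79°  [△MQD]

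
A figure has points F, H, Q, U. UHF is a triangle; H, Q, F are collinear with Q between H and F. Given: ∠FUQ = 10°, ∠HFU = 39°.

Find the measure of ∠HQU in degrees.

1. ∠QFU = 39°  [Q on ray FH]
2. ∠FQU = 131°  [△UQF]
3. ∠HQU = 49°  [linear pair at Q on HF]

∠HQU = 49°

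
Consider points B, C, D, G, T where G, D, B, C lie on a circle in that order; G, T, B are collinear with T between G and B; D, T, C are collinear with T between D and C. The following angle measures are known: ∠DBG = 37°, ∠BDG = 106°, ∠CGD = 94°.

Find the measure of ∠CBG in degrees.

1. ∠DCG = 37°  [same arc GD]
2. ∠CDG = 49°  [△GDC]
3. ∠CBG = 49°  [same arc GC]

∠CBG = 49°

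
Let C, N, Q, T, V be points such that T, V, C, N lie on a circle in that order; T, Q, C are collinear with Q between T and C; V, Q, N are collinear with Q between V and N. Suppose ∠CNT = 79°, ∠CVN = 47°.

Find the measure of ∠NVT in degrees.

1. ∠CTN = 47°  [same arc CN]
2. ∠NCT = 54°  [△TCN]
3. ∠NVT = 54°  [same arc TN]

∠NVT = 54°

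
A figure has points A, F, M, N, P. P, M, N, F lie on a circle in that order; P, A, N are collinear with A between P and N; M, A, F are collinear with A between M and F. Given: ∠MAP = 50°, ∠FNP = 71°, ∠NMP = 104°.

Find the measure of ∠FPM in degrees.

∠FPM = 92°

1. ∠FAN = 50°  [vertical angles at A]
2. ∠FMP = 71°  [same arc PF]
3. ∠NFP = 76°  [cyclic PMNF, opposite ∠M+∠F]
4. ∠FAP = 130°  [linear pair at A on PN]
5. ∠FPN = 33°  [△PNF]
6. ∠MFP = 17°  [△PAF]
7. ∠FPM = 92°  [△PMF]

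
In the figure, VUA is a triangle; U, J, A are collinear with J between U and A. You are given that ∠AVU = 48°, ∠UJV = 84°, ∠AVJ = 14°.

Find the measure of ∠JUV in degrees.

1. ∠AJV = 96°  [linear pair at J on UA]
2. ∠JAV = 70°  [△VJA]
3. ∠UAV = 70°  [J on ray AU]
4. ∠AUV = 62°  [△VUA]
5. ∠JUV = 62°  [J on ray UA]

∠JUV = 62°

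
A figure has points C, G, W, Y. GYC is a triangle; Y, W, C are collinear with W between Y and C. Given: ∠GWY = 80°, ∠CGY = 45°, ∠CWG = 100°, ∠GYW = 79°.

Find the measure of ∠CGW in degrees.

1. ∠CYG = 79°  [W on ray YC]
2. ∠GCY = 56°  [△GYC]
3. ∠GCW = 56°  [W on ray CY]
4. ∠CGW = 24°  [△GWC]

∠CGW = 24°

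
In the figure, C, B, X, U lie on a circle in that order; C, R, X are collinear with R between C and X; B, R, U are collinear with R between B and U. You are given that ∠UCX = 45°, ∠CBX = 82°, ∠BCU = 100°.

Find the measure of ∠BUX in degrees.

∠BUX = 55°

1. ∠UBX = 45°  [same arc XU]
2. ∠BXU = 80°  [cyclic CBXU, opposite ∠C+∠X]
3. ∠BUX = 55°  [△BXU]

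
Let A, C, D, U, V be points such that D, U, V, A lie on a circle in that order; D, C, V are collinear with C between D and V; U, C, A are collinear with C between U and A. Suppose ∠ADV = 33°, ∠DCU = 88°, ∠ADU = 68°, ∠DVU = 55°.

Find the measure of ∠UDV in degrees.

1. ∠AUV = 33°  [same arc VA]
2. ∠AVU = 112°  [cyclic DUVA, opposite ∠D+∠V]
3. ∠UAV = 35°  [△UVA]
4. ∠UDV = 35°  [same arc UV]

∠UDV = 35°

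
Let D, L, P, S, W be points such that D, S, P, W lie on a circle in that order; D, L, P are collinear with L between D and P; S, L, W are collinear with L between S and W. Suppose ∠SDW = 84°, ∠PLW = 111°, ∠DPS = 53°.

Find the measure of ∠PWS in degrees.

1. ∠SPW = 96°  [cyclic DSPW, opposite ∠D+∠P]
2. ∠DLS = 111°  [vertical angles at L]
3. ∠PLS = 69°  [linear pair at L on DP]
4. ∠PSW = 58°  [△SLP]
5. ∠PWS = 26°  [△SPW]

∠PWS = 26°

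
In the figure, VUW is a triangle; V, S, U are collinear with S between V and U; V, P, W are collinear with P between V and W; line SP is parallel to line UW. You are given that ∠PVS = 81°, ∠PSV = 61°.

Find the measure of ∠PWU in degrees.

∠PWU = 38°

1. ∠SPV = 38°  [△VSP]
2. ∠SPW = 142°  [linear pair at P on VW]
3. ∠PWU = 38°  [SP∥UW, co-interior at W–P]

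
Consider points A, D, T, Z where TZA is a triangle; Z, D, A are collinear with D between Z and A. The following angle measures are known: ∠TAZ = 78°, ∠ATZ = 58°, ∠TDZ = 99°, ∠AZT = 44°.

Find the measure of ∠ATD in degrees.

1. ∠DAT = 78°  [D on ray AZ]
2. ∠ADT = 81°  [linear pair at D on ZA]
3. ∠ATD = 21°  [△TDA]

∠ATD = 21°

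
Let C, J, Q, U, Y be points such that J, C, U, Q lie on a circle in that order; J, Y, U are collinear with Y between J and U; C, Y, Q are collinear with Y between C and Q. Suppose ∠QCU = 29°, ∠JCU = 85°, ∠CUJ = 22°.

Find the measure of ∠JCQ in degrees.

∠JCQ = 56°

1. ∠CYU = 129°  [△CYU]
2. ∠CJU = 73°  [△JCU]
3. ∠CYJ = 51°  [linear pair at Y on JU]
4. ∠JCQ = 56°  [△JYC]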